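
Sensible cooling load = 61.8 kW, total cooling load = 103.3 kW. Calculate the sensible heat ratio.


SHR = Q_sensible / Q_total
SHR = 61.8 / 103.3
SHR = 0.598

0.598


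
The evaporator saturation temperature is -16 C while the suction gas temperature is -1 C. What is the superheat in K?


Superheat = T_suction - T_evap
Superheat = -1 - (-16)
Superheat = 15 K

15


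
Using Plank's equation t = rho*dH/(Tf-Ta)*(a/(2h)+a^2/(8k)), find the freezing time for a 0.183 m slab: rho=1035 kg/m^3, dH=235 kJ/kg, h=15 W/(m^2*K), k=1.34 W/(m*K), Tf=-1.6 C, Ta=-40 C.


dT = -1.6 - (-40) = 38.4 K
term1 = a/(2h) = 0.183/(2*15) = 0.0061
term2 = a^2/(8k) = 0.183^2/(8*1.34) = 0.003123973881
t = rho*dH*1000/dT * (term1 + term2)
t = 1035*235*1000/38.4 * (0.0061 + 0.003123973881)
t = 58425 s

58425


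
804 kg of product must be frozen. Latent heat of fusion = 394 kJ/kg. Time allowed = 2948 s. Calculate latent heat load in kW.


Q_lat = m * h_fg / t
Q_lat = 804 * 394 / 2948
Q_lat = 107.45 kW

107.45


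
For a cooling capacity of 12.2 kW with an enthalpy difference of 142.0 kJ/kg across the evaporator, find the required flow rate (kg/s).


m_dot = Q / dh
m_dot = 12.2 / 142.0
m_dot = 0.0859 kg/s

0.0859


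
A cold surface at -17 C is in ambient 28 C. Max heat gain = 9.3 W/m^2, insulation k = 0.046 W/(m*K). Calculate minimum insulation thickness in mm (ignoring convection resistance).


dT = 28 - (-17) = 45 K
thickness = k * dT / q_max * 1000
thickness = 0.046 * 45 / 9.3 * 1000
thickness = 222.6 mm

222.6


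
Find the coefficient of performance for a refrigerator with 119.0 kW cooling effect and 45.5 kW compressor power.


COP = Q_evap / W
COP = 119.0 / 45.5
COP = 2.615

2.615


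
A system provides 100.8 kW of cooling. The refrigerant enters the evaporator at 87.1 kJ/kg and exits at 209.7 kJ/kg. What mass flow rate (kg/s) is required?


dh = 209.7 - 87.1 = 122.6 kJ/kg
m_dot = Q / dh = 100.8 / 122.6 = 0.8222 kg/s

0.8222


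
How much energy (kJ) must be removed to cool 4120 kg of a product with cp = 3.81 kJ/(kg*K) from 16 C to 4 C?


dT = 16 - (4) = 12 K
Q = m * cp * dT = 4120 * 3.81 * 12
Q = 188366 kJ

188366


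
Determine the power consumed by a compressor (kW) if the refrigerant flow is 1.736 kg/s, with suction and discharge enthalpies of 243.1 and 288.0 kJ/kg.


dh = 288.0 - 243.1 = 44.9 kJ/kg
W = m_dot * dh = 1.736 * 44.9 = 77.95 kW

77.95


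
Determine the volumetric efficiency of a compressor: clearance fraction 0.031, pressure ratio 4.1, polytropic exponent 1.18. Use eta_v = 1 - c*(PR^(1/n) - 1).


PR^(1/n) = 4.1^(1/1.18) = 3.3060419
eta_v = 1 - 0.031 * (3.3060419 - 1)
eta_v = 0.9285

0.9285


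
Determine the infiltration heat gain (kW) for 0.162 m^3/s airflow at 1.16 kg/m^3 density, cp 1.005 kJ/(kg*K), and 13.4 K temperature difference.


Q = V_dot * rho * cp * dT
Q = 0.162 * 1.16 * 1.005 * 13.4
Q = 2.531 kW

2.531


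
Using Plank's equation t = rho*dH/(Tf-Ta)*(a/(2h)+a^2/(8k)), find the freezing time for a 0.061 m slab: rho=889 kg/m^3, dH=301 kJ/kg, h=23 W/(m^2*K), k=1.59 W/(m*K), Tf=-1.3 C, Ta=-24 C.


dT = -1.3 - (-24) = 22.7 K
term1 = a/(2h) = 0.061/(2*23) = 0.001326086957
term2 = a^2/(8k) = 0.061^2/(8*1.59) = 0.0002925314465
t = rho*dH*1000/dT * (term1 + term2)
t = 889*301*1000/22.7 * (0.001326086957 + 0.0002925314465)
t = 19080 s

19080


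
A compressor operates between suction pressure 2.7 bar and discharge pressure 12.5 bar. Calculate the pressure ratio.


PR = P_high / P_low
PR = 12.5 / 2.7
PR = 4.63

4.63


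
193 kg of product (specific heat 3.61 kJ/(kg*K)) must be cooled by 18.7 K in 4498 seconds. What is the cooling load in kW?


Q = m * cp * dT / t
Q = 193 * 3.61 * 18.7 / 4498
Q = 2.897 kW

2.897


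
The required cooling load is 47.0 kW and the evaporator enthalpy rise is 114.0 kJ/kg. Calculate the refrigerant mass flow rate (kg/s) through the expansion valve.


m_dot = Q / dh
m_dot = 47.0 / 114.0
m_dot = 0.4123 kg/s

0.4123


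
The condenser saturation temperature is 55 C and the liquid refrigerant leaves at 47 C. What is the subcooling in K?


Subcooling = T_cond - T_liquid
Subcooling = 55 - 47
Subcooling = 8 K

8


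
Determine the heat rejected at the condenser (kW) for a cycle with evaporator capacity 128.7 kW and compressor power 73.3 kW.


Q_cond = Q_evap + W
Q_cond = 128.7 + 73.3
Q_cond = 202.0 kW

202.0


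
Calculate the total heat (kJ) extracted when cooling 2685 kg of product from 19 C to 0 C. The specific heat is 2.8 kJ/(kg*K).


dT = 19 - (0) = 19 K
Q = m * cp * dT = 2685 * 2.8 * 19
Q = 142842 kJ

142842


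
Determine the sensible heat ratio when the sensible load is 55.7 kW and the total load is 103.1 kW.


SHR = Q_sensible / Q_total
SHR = 55.7 / 103.1
SHR = 0.54

0.54


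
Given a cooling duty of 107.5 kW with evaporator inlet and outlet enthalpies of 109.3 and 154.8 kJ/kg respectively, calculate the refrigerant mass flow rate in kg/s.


dh = 154.8 - 109.3 = 45.5 kJ/kg
m_dot = Q / dh = 107.5 / 45.5 = 2.3626 kg/s

2.3626


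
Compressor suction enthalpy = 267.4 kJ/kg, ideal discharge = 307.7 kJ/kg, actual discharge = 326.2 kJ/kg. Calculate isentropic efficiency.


dh_ideal = 307.7 - 267.4 = 40.3 kJ/kg
dh_actual = 326.2 - 267.4 = 58.8 kJ/kg
eta_s = dh_ideal / dh_actual = 40.3 / 58.8
eta_s = 0.6854

0.6854


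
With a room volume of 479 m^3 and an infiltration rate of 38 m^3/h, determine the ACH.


ACH = flow / volume
ACH = 38 / 479
ACH = 0.079

0.079


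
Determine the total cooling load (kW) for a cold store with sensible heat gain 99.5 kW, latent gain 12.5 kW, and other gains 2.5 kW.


Q_total = Q_s + Q_l + Q_misc
Q_total = 99.5 + 12.5 + 2.5
Q_total = 114.5 kW

114.5


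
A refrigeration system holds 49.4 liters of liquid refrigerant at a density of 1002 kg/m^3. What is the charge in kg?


Charge = V * rho / 1000
Charge = 49.4 * 1002 / 1000
Charge = 49.5 kg

49.5


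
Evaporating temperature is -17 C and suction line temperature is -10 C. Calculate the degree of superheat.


Superheat = T_suction - T_evap
Superheat = -10 - (-17)
Superheat = 7 K

7


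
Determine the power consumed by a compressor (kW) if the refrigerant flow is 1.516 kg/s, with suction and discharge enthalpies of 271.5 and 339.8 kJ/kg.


dh = 339.8 - 271.5 = 68.3 kJ/kg
W = m_dot * dh = 1.516 * 68.3 = 103.54 kW

103.54


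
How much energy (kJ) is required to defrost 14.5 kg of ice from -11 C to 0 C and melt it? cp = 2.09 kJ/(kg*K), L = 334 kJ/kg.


Sensible heat = cp * dT = 2.09 * 11 = 22.99 kJ/kg
Total per kg = 22.99 + 334 = 356.99 kJ/kg
Q = m * total = 14.5 * 356.99
Q = 5176.4 kJ

5176.4


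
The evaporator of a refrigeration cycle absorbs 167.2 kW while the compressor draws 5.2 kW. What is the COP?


COP = Q_evap / W
COP = 167.2 / 5.2
COP = 32.154

32.154


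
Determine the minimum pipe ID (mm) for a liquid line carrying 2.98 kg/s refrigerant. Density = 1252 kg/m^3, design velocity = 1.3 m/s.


A = m_dot / (rho * v) = 2.98 / (1252 * 1.3) = 0.001830916687 m^2
d = sqrt(4*A/pi) * 1000
d = 48.3 mm

48.3


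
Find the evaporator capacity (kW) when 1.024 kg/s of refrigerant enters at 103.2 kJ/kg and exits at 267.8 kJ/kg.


dh = 267.8 - 103.2 = 164.6 kJ/kg
Q_evap = m_dot * dh = 1.024 * 164.6
Q_evap = 168.55 kW

168.55


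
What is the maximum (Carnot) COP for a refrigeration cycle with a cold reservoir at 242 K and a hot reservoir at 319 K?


dT = 319 - 242 = 77 K
COP_carnot = T_cold / dT = 242 / 77
COP_carnot = 3.143

3.143


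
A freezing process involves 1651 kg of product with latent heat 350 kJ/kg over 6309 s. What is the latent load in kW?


Q_lat = m * h_fg / t
Q_lat = 1651 * 350 / 6309
Q_lat = 91.59 kW

91.59


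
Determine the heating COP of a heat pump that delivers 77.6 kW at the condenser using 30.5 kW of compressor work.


COP_hp = Q_cond / W
COP_hp = 77.6 / 30.5
COP_hp = 2.544

2.544


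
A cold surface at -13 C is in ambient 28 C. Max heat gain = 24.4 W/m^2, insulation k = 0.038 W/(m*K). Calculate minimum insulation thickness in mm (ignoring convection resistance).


dT = 28 - (-13) = 41 K
thickness = k * dT / q_max * 1000
thickness = 0.038 * 41 / 24.4 * 1000
thickness = 63.9 mm

63.9


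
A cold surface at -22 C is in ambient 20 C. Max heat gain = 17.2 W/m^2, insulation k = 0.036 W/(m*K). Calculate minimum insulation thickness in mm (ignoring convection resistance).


dT = 20 - (-22) = 42 K
thickness = k * dT / q_max * 1000
thickness = 0.036 * 42 / 17.2 * 1000
thickness = 87.9 mm

87.9


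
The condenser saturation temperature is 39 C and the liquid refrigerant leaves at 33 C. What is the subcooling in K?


Subcooling = T_cond - T_liquid
Subcooling = 39 - 33
Subcooling = 6 K

6


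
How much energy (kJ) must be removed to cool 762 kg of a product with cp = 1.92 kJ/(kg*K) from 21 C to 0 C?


dT = 21 - (0) = 21 K
Q = m * cp * dT = 762 * 1.92 * 21
Q = 30724 kJ

30724


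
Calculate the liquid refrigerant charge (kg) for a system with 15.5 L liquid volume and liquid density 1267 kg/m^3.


Charge = V * rho / 1000
Charge = 15.5 * 1267 / 1000
Charge = 19.64 kg

19.64


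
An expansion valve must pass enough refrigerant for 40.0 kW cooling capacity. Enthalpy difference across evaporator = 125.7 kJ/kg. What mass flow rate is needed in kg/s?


m_dot = Q / dh
m_dot = 40.0 / 125.7
m_dot = 0.3182 kg/s

0.3182


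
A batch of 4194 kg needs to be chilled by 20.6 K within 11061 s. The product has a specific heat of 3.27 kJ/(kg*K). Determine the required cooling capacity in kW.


Q = m * cp * dT / t
Q = 4194 * 3.27 * 20.6 / 11061
Q = 25.542 kW

25.542


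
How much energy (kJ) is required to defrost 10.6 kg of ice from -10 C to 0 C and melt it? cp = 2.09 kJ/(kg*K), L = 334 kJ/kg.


Sensible heat = cp * dT = 2.09 * 10 = 20.9 kJ/kg
Total per kg = 20.9 + 334 = 354.9 kJ/kg
Q = m * total = 10.6 * 354.9
Q = 3761.9 kJ

3761.9


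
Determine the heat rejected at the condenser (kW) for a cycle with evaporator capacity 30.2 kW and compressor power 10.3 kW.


Q_cond = Q_evap + W
Q_cond = 30.2 + 10.3
Q_cond = 40.5 kW

40.5


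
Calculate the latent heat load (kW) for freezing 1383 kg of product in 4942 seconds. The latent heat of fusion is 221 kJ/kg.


Q_lat = m * h_fg / t
Q_lat = 1383 * 221 / 4942
Q_lat = 61.85 kW

61.85


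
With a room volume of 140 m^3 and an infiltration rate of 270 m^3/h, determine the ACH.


ACH = flow / volume
ACH = 270 / 140
ACH = 1.929

1.929


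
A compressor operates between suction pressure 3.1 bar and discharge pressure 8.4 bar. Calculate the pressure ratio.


PR = P_high / P_low
PR = 8.4 / 3.1
PR = 2.71

2.71


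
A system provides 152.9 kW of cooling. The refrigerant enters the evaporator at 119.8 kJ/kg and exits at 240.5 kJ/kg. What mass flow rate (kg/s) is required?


dh = 240.5 - 119.8 = 120.7 kJ/kg
m_dot = Q / dh = 152.9 / 120.7 = 1.2668 kg/s

1.2668


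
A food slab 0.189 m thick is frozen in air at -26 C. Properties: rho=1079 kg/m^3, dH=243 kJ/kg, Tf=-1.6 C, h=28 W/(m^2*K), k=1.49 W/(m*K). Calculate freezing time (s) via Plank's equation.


dT = -1.6 - (-26) = 24.4 K
term1 = a/(2h) = 0.189/(2*28) = 0.003375
term2 = a^2/(8k) = 0.189^2/(8*1.49) = 0.002996728188
t = rho*dH*1000/dT * (term1 + term2)
t = 1079*243*1000/24.4 * (0.003375 + 0.002996728188)
t = 68469 s

68469


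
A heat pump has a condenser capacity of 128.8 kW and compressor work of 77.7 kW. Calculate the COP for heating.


COP_hp = Q_cond / W
COP_hp = 128.8 / 77.7
COP_hp = 1.658

1.658


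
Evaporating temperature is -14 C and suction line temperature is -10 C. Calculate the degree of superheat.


Superheat = T_suction - T_evap
Superheat = -10 - (-14)
Superheat = 4 K

4


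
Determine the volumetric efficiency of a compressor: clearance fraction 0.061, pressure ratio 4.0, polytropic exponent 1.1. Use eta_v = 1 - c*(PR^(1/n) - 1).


PR^(1/n) = 4.0^(1/1.1) = 3.52636502
eta_v = 1 - 0.061 * (3.52636502 - 1)
eta_v = 0.8459

0.8459


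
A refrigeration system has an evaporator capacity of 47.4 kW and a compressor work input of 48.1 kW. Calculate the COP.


COP = Q_evap / W
COP = 47.4 / 48.1
COP = 0.985

0.985


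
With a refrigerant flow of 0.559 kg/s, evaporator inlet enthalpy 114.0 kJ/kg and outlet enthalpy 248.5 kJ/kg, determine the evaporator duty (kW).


dh = 248.5 - 114.0 = 134.5 kJ/kg
Q_evap = m_dot * dh = 0.559 * 134.5
Q_evap = 75.19 kW

75.19


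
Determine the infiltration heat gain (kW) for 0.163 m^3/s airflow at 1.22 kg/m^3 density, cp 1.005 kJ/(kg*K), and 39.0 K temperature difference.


Q = V_dot * rho * cp * dT
Q = 0.163 * 1.22 * 1.005 * 39.0
Q = 7.794 kW

7.794


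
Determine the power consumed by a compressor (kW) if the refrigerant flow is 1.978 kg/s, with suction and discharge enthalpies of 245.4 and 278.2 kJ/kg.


dh = 278.2 - 245.4 = 32.8 kJ/kg
W = m_dot * dh = 1.978 * 32.8 = 64.88 kW

64.88


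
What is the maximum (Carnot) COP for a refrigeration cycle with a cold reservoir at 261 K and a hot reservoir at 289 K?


dT = 289 - 261 = 28 K
COP_carnot = T_cold / dT = 261 / 28
COP_carnot = 9.321

9.321


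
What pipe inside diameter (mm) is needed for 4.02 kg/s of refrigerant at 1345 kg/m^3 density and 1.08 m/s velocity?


A = m_dot / (rho * v) = 4.02 / (1345 * 1.08) = 0.002767451466 m^2
d = sqrt(4*A/pi) * 1000
d = 59.4 mm

59.4


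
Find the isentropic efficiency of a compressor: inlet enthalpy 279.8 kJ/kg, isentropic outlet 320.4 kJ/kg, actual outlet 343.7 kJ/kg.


dh_ideal = 320.4 - 279.8 = 40.6 kJ/kg
dh_actual = 343.7 - 279.8 = 63.9 kJ/kg
eta_s = dh_ideal / dh_actual = 40.6 / 63.9
eta_s = 0.6354

0.6354


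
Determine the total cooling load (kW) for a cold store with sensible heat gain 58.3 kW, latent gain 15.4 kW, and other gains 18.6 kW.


Q_total = Q_s + Q_l + Q_misc
Q_total = 58.3 + 15.4 + 18.6
Q_total = 92.3 kW

92.3


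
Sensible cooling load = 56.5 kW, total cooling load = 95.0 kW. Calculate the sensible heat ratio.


SHR = Q_sensible / Q_total
SHR = 56.5 / 95.0
SHR = 0.595

0.595


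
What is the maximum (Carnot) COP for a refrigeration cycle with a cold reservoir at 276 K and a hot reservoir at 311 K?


dT = 311 - 276 = 35 K
COP_carnot = T_cold / dT = 276 / 35
COP_carnot = 7.886

7.886


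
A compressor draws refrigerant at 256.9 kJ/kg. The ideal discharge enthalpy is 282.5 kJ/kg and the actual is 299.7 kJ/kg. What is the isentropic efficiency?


dh_ideal = 282.5 - 256.9 = 25.6 kJ/kg
dh_actual = 299.7 - 256.9 = 42.8 kJ/kg
eta_s = dh_ideal / dh_actual = 25.6 / 42.8
eta_s = 0.5981

0.5981


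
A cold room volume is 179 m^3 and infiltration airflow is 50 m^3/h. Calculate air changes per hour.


ACH = flow / volume
ACH = 50 / 179
ACH = 0.279

0.279


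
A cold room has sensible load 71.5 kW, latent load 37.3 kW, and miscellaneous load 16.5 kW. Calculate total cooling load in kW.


Q_total = Q_s + Q_l + Q_misc
Q_total = 71.5 + 37.3 + 16.5
Q_total = 125.3 kW

125.3


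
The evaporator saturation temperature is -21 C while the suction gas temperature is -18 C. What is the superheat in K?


Superheat = T_suction - T_evap
Superheat = -18 - (-21)
Superheat = 3 K

3


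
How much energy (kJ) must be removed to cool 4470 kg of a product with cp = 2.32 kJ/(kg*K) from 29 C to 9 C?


dT = 29 - (9) = 20 K
Q = m * cp * dT = 4470 * 2.32 * 20
Q = 207408 kJ

207408


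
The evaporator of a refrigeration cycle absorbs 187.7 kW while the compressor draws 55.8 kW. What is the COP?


COP = Q_evap / W
COP = 187.7 / 55.8
COP = 3.364

3.364


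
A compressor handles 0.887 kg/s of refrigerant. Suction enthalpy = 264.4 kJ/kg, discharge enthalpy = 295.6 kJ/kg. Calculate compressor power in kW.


dh = 295.6 - 264.4 = 31.2 kJ/kg
W = m_dot * dh = 0.887 * 31.2 = 27.67 kW

27.67


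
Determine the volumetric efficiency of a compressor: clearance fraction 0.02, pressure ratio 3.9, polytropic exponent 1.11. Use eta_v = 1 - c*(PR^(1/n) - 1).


PR^(1/n) = 3.9^(1/1.11) = 3.40792977
eta_v = 1 - 0.02 * (3.40792977 - 1)
eta_v = 0.9518

0.9518


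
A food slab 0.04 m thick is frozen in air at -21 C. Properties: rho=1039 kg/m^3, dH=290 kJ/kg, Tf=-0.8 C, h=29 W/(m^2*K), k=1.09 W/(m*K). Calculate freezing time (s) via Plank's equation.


dT = -0.8 - (-21) = 20.2 K
term1 = a/(2h) = 0.04/(2*29) = 0.0006896551724
term2 = a^2/(8k) = 0.04^2/(8*1.09) = 0.0001834862385
t = rho*dH*1000/dT * (term1 + term2)
t = 1039*290*1000/20.2 * (0.0006896551724 + 0.0001834862385)
t = 13024 s

13024


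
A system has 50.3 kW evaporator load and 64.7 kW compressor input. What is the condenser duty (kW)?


Q_cond = Q_evap + W
Q_cond = 50.3 + 64.7
Q_cond = 115.0 kW

115.0


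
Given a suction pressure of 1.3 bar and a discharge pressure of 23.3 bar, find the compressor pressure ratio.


PR = P_high / P_low
PR = 23.3 / 1.3
PR = 17.923

17.923


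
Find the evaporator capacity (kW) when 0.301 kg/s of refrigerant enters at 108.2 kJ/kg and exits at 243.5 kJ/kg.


dh = 243.5 - 108.2 = 135.3 kJ/kg
Q_evap = m_dot * dh = 0.301 * 135.3
Q_evap = 40.73 kW

40.73


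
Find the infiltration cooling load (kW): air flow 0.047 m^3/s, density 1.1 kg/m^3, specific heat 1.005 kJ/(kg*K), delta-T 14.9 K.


Q = V_dot * rho * cp * dT
Q = 0.047 * 1.1 * 1.005 * 14.9
Q = 0.774 kW

0.774


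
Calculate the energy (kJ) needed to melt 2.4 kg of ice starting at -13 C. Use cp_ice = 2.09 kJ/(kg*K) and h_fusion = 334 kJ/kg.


Sensible heat = cp * dT = 2.09 * 13 = 27.17 kJ/kg
Total per kg = 27.17 + 334 = 361.17 kJ/kg
Q = m * total = 2.4 * 361.17
Q = 866.8 kJ

866.8


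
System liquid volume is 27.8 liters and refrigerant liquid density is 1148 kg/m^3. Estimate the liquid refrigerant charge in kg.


Charge = V * rho / 1000
Charge = 27.8 * 1148 / 1000
Charge = 31.91 kg

31.91


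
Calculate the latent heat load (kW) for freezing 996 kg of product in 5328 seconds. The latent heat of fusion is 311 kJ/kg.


Q_lat = m * h_fg / t
Q_lat = 996 * 311 / 5328
Q_lat = 58.14 kW

58.14


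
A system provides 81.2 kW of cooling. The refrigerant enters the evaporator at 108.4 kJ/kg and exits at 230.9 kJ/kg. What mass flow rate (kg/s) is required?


dh = 230.9 - 108.4 = 122.5 kJ/kg
m_dot = Q / dh = 81.2 / 122.5 = 0.6629 kg/s

0.6629


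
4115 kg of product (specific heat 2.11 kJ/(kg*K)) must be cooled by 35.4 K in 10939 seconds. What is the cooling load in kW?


Q = m * cp * dT / t
Q = 4115 * 2.11 * 35.4 / 10939
Q = 28.098 kW

28.098


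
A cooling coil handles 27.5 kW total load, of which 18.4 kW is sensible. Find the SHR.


SHR = Q_sensible / Q_total
SHR = 18.4 / 27.5
SHR = 0.669

0.669


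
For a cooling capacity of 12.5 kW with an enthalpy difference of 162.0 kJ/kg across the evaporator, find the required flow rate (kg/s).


m_dot = Q / dh
m_dot = 12.5 / 162.0
m_dot = 0.0772 kg/s

0.0772


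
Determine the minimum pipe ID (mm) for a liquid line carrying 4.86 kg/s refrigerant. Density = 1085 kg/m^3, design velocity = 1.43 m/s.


A = m_dot / (rho * v) = 4.86 / (1085 * 1.43) = 0.003132351519 m^2
d = sqrt(4*A/pi) * 1000
d = 63.2 mm

63.2


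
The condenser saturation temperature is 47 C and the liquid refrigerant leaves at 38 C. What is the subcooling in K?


Subcooling = T_cond - T_liquid
Subcooling = 47 - 38
Subcooling = 9 K

9


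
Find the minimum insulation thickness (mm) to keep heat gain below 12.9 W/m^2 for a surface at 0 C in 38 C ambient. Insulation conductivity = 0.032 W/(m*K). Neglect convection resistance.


dT = 38 - (0) = 38 K
thickness = k * dT / q_max * 1000
thickness = 0.032 * 38 / 12.9 * 1000
thickness = 94.3 mm

94.3


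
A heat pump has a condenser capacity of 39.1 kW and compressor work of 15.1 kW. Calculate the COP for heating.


COP_hp = Q_cond / W
COP_hp = 39.1 / 15.1
COP_hp = 2.589

2.589


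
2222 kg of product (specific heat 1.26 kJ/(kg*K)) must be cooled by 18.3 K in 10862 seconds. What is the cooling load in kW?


Q = m * cp * dT / t
Q = 2222 * 1.26 * 18.3 / 10862
Q = 4.717 kW

4.717


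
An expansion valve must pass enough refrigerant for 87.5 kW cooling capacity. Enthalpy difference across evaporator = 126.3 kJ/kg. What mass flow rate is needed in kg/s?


m_dot = Q / dh
m_dot = 87.5 / 126.3
m_dot = 0.6928 kg/s

0.6928


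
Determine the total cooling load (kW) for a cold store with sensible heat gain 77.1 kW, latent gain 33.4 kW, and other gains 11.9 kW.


Q_total = Q_s + Q_l + Q_misc
Q_total = 77.1 + 33.4 + 11.9
Q_total = 122.4 kW

122.4


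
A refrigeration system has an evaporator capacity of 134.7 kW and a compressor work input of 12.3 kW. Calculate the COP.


COP = Q_evap / W
COP = 134.7 / 12.3
COP = 10.951

10.951


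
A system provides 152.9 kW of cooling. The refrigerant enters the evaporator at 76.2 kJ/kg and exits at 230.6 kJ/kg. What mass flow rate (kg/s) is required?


dh = 230.6 - 76.2 = 154.4 kJ/kg
m_dot = Q / dh = 152.9 / 154.4 = 0.9903 kg/s

0.9903


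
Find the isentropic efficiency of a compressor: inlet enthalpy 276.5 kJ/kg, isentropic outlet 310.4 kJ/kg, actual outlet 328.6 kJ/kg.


dh_ideal = 310.4 - 276.5 = 33.9 kJ/kg
dh_actual = 328.6 - 276.5 = 52.1 kJ/kg
eta_s = dh_ideal / dh_actual = 33.9 / 52.1
eta_s = 0.6507

0.6507


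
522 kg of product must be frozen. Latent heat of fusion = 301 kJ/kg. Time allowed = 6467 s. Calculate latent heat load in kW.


Q_lat = m * h_fg / t
Q_lat = 522 * 301 / 6467
Q_lat = 24.3 kW

24.3


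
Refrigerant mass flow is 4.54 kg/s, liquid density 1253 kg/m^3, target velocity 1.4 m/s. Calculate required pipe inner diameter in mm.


A = m_dot / (rho * v) = 4.54 / (1253 * 1.4) = 0.002588074336 m^2
d = sqrt(4*A/pi) * 1000
d = 57.4 mm

57.4


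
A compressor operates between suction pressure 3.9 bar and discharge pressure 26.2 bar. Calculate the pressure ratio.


PR = P_high / P_low
PR = 26.2 / 3.9
PR = 6.718

6.718


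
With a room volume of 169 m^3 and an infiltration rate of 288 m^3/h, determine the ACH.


ACH = flow / volume
ACH = 288 / 169
ACH = 1.704

1.704


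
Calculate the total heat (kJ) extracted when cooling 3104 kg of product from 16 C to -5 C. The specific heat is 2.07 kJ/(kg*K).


dT = 16 - (-5) = 21 K
Q = m * cp * dT = 3104 * 2.07 * 21
Q = 134931 kJ

134931


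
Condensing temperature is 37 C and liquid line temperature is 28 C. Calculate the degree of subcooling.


Subcooling = T_cond - T_liquid
Subcooling = 37 - 28
Subcooling = 9 K

9


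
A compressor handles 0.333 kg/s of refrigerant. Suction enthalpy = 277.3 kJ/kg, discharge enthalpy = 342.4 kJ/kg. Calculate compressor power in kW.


dh = 342.4 - 277.3 = 65.1 kJ/kg
W = m_dot * dh = 0.333 * 65.1 = 21.68 kW

21.68


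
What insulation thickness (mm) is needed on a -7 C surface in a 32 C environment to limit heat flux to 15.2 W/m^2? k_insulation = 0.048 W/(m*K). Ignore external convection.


dT = 32 - (-7) = 39 K
thickness = k * dT / q_max * 1000
thickness = 0.048 * 39 / 15.2 * 1000
thickness = 123.2 mm

123.2


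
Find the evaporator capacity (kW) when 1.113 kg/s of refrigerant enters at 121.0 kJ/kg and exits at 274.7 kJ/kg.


dh = 274.7 - 121.0 = 153.7 kJ/kg
Q_evap = m_dot * dh = 1.113 * 153.7
Q_evap = 171.07 kW

171.07


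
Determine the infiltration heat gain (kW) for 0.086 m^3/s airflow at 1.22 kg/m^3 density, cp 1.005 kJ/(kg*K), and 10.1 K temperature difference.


Q = V_dot * rho * cp * dT
Q = 0.086 * 1.22 * 1.005 * 10.1
Q = 1.065 kW

1.065


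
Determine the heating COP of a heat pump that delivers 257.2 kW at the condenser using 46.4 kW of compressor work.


COP_hp = Q_cond / W
COP_hp = 257.2 / 46.4
COP_hp = 5.543

5.543


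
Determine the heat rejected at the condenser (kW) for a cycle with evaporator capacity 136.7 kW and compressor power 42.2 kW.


Q_cond = Q_evap + W
Q_cond = 136.7 + 42.2
Q_cond = 178.9 kW

178.9


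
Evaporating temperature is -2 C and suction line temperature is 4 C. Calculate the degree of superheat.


Superheat = T_suction - T_evap
Superheat = 4 - (-2)
Superheat = 6 K

6


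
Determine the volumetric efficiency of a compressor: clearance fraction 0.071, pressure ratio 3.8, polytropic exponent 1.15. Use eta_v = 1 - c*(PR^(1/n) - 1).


PR^(1/n) = 3.8^(1/1.15) = 3.1927113
eta_v = 1 - 0.071 * (3.1927113 - 1)
eta_v = 0.8443

0.8443


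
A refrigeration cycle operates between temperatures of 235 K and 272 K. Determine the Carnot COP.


dT = 272 - 235 = 37 K
COP_carnot = T_cold / dT = 235 / 37
COP_carnot = 6.351

6.351


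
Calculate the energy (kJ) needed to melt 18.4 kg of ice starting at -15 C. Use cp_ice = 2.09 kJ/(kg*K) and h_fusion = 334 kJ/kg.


Sensible heat = cp * dT = 2.09 * 15 = 31.35 kJ/kg
Total per kg = 31.35 + 334 = 365.35 kJ/kg
Q = m * total = 18.4 * 365.35
Q = 6722.4 kJ

6722.4


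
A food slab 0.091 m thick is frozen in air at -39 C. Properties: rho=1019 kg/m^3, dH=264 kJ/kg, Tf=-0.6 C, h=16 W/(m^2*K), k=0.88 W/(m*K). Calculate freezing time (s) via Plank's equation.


dT = -0.6 - (-39) = 38.4 K
term1 = a/(2h) = 0.091/(2*16) = 0.00284375
term2 = a^2/(8k) = 0.091^2/(8*0.88) = 0.001176278409
t = rho*dH*1000/dT * (term1 + term2)
t = 1019*264*1000/38.4 * (0.00284375 + 0.001176278409)
t = 28163 s

28163


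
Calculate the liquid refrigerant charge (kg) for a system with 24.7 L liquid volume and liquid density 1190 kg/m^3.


Charge = V * rho / 1000
Charge = 24.7 * 1190 / 1000
Charge = 29.39 kg

29.39


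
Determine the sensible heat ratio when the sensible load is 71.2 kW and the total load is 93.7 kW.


SHR = Q_sensible / Q_total
SHR = 71.2 / 93.7
SHR = 0.76

0.76


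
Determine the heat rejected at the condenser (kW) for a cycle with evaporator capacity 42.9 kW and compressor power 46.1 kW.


Q_cond = Q_evap + W
Q_cond = 42.9 + 46.1
Q_cond = 89.0 kW

89.0


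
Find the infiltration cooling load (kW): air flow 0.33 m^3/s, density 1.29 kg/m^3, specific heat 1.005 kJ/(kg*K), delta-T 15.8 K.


Q = V_dot * rho * cp * dT
Q = 0.33 * 1.29 * 1.005 * 15.8
Q = 6.76 kW

6.76


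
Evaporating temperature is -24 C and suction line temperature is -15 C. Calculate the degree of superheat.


Superheat = T_suction - T_evap
Superheat = -15 - (-24)
Superheat = 9 K

9


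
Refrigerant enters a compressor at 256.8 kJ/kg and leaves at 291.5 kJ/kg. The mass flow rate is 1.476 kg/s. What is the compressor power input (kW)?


dh = 291.5 - 256.8 = 34.7 kJ/kg
W = m_dot * dh = 1.476 * 34.7 = 51.22 kW

51.22


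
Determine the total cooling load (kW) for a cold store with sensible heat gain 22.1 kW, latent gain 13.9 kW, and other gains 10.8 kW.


Q_total = Q_s + Q_l + Q_misc
Q_total = 22.1 + 13.9 + 10.8
Q_total = 46.8 kW

46.8


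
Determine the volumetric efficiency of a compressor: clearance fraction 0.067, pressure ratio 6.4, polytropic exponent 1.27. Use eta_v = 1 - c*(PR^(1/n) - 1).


PR^(1/n) = 6.4^(1/1.27) = 4.31307868
eta_v = 1 - 0.067 * (4.31307868 - 1)
eta_v = 0.778

0.778


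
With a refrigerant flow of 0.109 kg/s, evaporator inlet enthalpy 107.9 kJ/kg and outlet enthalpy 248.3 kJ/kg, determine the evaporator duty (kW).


dh = 248.3 - 107.9 = 140.4 kJ/kg
Q_evap = m_dot * dh = 0.109 * 140.4
Q_evap = 15.3 kW

15.3


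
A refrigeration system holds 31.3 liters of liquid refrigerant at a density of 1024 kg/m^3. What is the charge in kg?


Charge = V * rho / 1000
Charge = 31.3 * 1024 / 1000
Charge = 32.05 kg

32.05


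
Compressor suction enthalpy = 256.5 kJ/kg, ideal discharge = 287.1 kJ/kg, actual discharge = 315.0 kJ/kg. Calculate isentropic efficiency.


dh_ideal = 287.1 - 256.5 = 30.6 kJ/kg
dh_actual = 315.0 - 256.5 = 58.5 kJ/kg
eta_s = dh_ideal / dh_actual = 30.6 / 58.5
eta_s = 0.5231

0.5231


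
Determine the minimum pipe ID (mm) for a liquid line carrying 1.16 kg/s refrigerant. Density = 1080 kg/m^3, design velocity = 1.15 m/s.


A = m_dot / (rho * v) = 1.16 / (1080 * 1.15) = 0.0009339774557 m^2
d = sqrt(4*A/pi) * 1000
d = 34.5 mm

34.5


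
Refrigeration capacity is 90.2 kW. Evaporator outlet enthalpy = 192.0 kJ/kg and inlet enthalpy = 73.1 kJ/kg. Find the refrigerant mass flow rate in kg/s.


dh = 192.0 - 73.1 = 118.9 kJ/kg
m_dot = Q / dh = 90.2 / 118.9 = 0.7586 kg/s

0.7586


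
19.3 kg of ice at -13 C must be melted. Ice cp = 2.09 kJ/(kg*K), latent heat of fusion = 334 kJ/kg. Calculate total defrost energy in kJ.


Sensible heat = cp * dT = 2.09 * 13 = 27.17 kJ/kg
Total per kg = 27.17 + 334 = 361.17 kJ/kg
Q = m * total = 19.3 * 361.17
Q = 6970.6 kJ

6970.6


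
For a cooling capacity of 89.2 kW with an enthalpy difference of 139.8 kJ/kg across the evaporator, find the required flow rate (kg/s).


m_dot = Q / dh
m_dot = 89.2 / 139.8
m_dot = 0.6381 kg/s

0.6381


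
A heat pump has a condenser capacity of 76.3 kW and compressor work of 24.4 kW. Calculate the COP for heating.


COP_hp = Q_cond / W
COP_hp = 76.3 / 24.4
COP_hp = 3.127

3.127


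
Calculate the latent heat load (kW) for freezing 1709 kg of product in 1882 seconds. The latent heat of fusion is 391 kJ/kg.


Q_lat = m * h_fg / t
Q_lat = 1709 * 391 / 1882
Q_lat = 355.06 kW

355.06


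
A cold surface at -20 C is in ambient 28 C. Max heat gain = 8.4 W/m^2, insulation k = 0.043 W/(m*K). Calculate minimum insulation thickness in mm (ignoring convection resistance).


dT = 28 - (-20) = 48 K
thickness = k * dT / q_max * 1000
thickness = 0.043 * 48 / 8.4 * 1000
thickness = 245.7 mm

245.7


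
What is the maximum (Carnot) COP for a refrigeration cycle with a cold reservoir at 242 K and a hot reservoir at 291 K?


dT = 291 - 242 = 49 K
COP_carnot = T_cold / dT = 242 / 49
COP_carnot = 4.939

4.939


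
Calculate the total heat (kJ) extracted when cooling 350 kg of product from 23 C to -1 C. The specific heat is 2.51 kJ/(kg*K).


dT = 23 - (-1) = 24 K
Q = m * cp * dT = 350 * 2.51 * 24
Q = 21084 kJ

21084


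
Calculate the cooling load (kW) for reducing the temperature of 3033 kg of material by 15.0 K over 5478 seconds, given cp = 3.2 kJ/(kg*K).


Q = m * cp * dT / t
Q = 3033 * 3.2 * 15.0 / 5478
Q = 26.576 kW

26.576


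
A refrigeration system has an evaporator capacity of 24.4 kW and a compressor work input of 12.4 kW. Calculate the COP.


COP = Q_evap / W
COP = 24.4 / 12.4
COP = 1.968

1.968


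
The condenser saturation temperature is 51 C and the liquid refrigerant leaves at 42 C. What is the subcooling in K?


Subcooling = T_cond - T_liquid
Subcooling = 51 - 42
Subcooling = 9 K

9


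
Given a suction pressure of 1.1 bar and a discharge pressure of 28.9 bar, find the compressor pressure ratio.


PR = P_high / P_low
PR = 28.9 / 1.1
PR = 26.273

26.273


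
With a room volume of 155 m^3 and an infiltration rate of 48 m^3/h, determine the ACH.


ACH = flow / volume
ACH = 48 / 155
ACH = 0.31

0.31


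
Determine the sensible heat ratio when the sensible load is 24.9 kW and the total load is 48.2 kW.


SHR = Q_sensible / Q_total
SHR = 24.9 / 48.2
SHR = 0.517

0.517


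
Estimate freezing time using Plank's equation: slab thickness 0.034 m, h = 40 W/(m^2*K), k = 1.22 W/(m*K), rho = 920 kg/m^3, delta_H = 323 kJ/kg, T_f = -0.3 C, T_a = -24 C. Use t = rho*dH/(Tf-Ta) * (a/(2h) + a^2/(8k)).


dT = -0.3 - (-24) = 23.7 K
term1 = a/(2h) = 0.034/(2*40) = 0.000425
term2 = a^2/(8k) = 0.034^2/(8*1.22) = 0.000118442623
t = rho*dH*1000/dT * (term1 + term2)
t = 920*323*1000/23.7 * (0.000425 + 0.000118442623)
t = 6814 s

6814


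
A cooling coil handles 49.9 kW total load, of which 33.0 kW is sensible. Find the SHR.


SHR = Q_sensible / Q_total
SHR = 33.0 / 49.9
SHR = 0.661

0.661


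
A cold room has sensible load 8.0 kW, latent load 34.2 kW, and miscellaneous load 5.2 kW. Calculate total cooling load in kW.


Q_total = Q_s + Q_l + Q_misc
Q_total = 8.0 + 34.2 + 5.2
Q_total = 47.4 kW

47.4


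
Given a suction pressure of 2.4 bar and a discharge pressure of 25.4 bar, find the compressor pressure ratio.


PR = P_high / P_low
PR = 25.4 / 2.4
PR = 10.583

10.583


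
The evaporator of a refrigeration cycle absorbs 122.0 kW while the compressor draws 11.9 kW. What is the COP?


COP = Q_evap / W
COP = 122.0 / 11.9
COP = 10.252

10.252


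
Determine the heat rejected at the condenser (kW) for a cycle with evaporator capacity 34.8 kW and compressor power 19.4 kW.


Q_cond = Q_evap + W
Q_cond = 34.8 + 19.4
Q_cond = 54.2 kW

54.2


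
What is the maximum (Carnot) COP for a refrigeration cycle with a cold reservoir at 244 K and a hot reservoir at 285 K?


dT = 285 - 244 = 41 K
COP_carnot = T_cold / dT = 244 / 41
COP_carnot = 5.951

5.951


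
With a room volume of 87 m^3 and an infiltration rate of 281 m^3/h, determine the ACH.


ACH = flow / volume
ACH = 281 / 87
ACH = 3.23

3.23


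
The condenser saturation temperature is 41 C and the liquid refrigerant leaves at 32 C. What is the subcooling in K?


Subcooling = T_cond - T_liquid
Subcooling = 41 - 32
Subcooling = 9 K

9


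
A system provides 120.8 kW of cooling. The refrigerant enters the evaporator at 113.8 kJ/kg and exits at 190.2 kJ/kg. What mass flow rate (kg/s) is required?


dh = 190.2 - 113.8 = 76.4 kJ/kg
m_dot = Q / dh = 120.8 / 76.4 = 1.5812 kg/s

1.5812


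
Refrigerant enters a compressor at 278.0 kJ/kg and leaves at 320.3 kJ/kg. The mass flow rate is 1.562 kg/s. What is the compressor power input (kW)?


dh = 320.3 - 278.0 = 42.3 kJ/kg
W = m_dot * dh = 1.562 * 42.3 = 66.07 kW

66.07


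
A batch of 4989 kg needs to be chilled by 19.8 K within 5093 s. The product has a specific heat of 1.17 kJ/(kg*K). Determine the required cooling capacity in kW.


Q = m * cp * dT / t
Q = 4989 * 1.17 * 19.8 / 5093
Q = 22.693 kW

22.693


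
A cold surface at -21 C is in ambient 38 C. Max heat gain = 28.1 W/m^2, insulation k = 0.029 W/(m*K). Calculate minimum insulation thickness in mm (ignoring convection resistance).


dT = 38 - (-21) = 59 K
thickness = k * dT / q_max * 1000
thickness = 0.029 * 59 / 28.1 * 1000
thickness = 60.9 mm

60.9


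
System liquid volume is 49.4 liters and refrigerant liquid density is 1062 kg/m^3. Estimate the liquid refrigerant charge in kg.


Charge = V * rho / 1000
Charge = 49.4 * 1062 / 1000
Charge = 52.46 kg

52.46


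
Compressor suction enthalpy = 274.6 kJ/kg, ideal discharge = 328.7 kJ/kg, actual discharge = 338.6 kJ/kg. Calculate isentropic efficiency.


dh_ideal = 328.7 - 274.6 = 54.1 kJ/kg
dh_actual = 338.6 - 274.6 = 64.0 kJ/kg
eta_s = dh_ideal / dh_actual = 54.1 / 64.0
eta_s = 0.8453

0.8453


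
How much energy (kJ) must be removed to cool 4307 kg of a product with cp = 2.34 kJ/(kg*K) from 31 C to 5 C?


dT = 31 - (5) = 26 K
Q = m * cp * dT = 4307 * 2.34 * 26
Q = 262038 kJ

262038


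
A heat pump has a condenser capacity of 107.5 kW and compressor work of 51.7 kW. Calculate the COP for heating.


COP_hp = Q_cond / W
COP_hp = 107.5 / 51.7
COP_hp = 2.079

2.079


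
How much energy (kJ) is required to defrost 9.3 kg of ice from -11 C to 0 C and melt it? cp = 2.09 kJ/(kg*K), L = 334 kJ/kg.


Sensible heat = cp * dT = 2.09 * 11 = 22.99 kJ/kg
Total per kg = 22.99 + 334 = 356.99 kJ/kg
Q = m * total = 9.3 * 356.99
Q = 3320.0 kJ

3320.0


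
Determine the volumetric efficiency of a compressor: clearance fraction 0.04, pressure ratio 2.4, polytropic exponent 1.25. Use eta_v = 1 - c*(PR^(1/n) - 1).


PR^(1/n) = 2.4^(1/1.25) = 2.01450799
eta_v = 1 - 0.04 * (2.01450799 - 1)
eta_v = 0.9594

0.9594


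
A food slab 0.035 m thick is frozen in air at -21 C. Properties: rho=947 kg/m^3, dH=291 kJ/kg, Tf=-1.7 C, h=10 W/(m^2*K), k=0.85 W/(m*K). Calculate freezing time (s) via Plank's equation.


dT = -1.7 - (-21) = 19.3 K
term1 = a/(2h) = 0.035/(2*10) = 0.00175
term2 = a^2/(8k) = 0.035^2/(8*0.85) = 0.0001801470588
t = rho*dH*1000/dT * (term1 + term2)
t = 947*291*1000/19.3 * (0.00175 + 0.0001801470588)
t = 27560 s

27560


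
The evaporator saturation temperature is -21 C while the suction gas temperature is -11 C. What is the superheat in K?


Superheat = T_suction - T_evap
Superheat = -11 - (-21)
Superheat = 10 K

10


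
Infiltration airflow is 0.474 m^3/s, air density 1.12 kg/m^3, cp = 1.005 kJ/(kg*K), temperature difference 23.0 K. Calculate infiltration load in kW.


Q = V_dot * rho * cp * dT
Q = 0.474 * 1.12 * 1.005 * 23.0
Q = 12.271 kW

12.271


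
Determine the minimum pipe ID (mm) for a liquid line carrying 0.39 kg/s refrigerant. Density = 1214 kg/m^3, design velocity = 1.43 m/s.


A = m_dot / (rho * v) = 0.39 / (1214 * 1.43) = 0.0002246517897 m^2
d = sqrt(4*A/pi) * 1000
d = 16.9 mm

16.9


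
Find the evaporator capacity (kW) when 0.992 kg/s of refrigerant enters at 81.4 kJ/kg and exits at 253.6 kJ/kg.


dh = 253.6 - 81.4 = 172.2 kJ/kg
Q_evap = m_dot * dh = 0.992 * 172.2
Q_evap = 170.82 kW

170.82


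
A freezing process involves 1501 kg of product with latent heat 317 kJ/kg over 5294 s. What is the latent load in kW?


Q_lat = m * h_fg / t
Q_lat = 1501 * 317 / 5294
Q_lat = 89.88 kW

89.88


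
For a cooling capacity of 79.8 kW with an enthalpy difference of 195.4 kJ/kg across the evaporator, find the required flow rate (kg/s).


m_dot = Q / dh
m_dot = 79.8 / 195.4
m_dot = 0.4084 kg/s

0.4084


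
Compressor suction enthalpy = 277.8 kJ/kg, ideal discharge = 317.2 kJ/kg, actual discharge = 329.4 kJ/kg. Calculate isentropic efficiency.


dh_ideal = 317.2 - 277.8 = 39.4 kJ/kg
dh_actual = 329.4 - 277.8 = 51.6 kJ/kg
eta_s = dh_ideal / dh_actual = 39.4 / 51.6
eta_s = 0.7636

0.7636


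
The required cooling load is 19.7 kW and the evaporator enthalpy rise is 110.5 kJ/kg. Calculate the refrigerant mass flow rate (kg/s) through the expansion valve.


m_dot = Q / dh
m_dot = 19.7 / 110.5
m_dot = 0.1783 kg/s

0.1783


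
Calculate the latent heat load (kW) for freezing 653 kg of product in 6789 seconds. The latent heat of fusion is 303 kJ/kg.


Q_lat = m * h_fg / t
Q_lat = 653 * 303 / 6789
Q_lat = 29.14 kW

29.14


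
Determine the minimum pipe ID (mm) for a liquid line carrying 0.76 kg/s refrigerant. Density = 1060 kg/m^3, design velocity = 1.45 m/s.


A = m_dot / (rho * v) = 0.76 / (1060 * 1.45) = 0.0004944697463 m^2
d = sqrt(4*A/pi) * 1000
d = 25.1 mm

25.1


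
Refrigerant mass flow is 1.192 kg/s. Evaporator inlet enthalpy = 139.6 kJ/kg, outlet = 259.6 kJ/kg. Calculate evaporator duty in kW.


dh = 259.6 - 139.6 = 120.0 kJ/kg
Q_evap = m_dot * dh = 1.192 * 120.0
Q_evap = 143.04 kW

143.04


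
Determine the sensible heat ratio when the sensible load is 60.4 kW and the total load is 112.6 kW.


SHR = Q_sensible / Q_total
SHR = 60.4 / 112.6
SHR = 0.536

0.536


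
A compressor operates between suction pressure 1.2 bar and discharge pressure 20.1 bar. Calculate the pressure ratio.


PR = P_high / P_low
PR = 20.1 / 1.2
PR = 16.75

16.75


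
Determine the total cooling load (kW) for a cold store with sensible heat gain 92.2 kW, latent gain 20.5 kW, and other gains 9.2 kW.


Q_total = Q_s + Q_l + Q_misc
Q_total = 92.2 + 20.5 + 9.2
Q_total = 121.9 kW

121.9


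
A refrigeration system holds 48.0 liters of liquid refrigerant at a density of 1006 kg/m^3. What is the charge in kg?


Charge = V * rho / 1000
Charge = 48.0 * 1006 / 1000
Charge = 48.29 kg

48.29


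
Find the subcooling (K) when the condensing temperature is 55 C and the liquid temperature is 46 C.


Subcooling = T_cond - T_liquid
Subcooling = 55 - 46
Subcooling = 9 K

9


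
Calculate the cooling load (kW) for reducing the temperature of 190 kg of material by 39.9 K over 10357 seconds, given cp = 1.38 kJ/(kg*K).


Q = m * cp * dT / t
Q = 190 * 1.38 * 39.9 / 10357
Q = 1.01 kW

1.01


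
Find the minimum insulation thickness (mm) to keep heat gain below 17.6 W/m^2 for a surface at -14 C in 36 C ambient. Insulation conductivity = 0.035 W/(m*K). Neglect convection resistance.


dT = 36 - (-14) = 50 K
thickness = k * dT / q_max * 1000
thickness = 0.035 * 50 / 17.6 * 1000
thickness = 99.4 mm

99.4
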